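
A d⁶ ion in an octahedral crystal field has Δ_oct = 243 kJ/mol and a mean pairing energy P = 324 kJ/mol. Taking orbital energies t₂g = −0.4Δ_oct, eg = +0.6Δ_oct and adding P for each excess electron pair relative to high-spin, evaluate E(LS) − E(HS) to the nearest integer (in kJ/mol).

162

High-spin: t₂g⁴ eg², CFSE = -0.4Δ_oct = -97 kJ/mol.
Low-spin t₂g⁶ eg⁰ gives -2.4Δ_oct = -583 kJ/mol, but forming 2 extra pairs costs 2P = 648 kJ/mol, so E(LS) = -583 + 648 = 65 kJ/mol.
E(LS) − E(HS) = 65 − (-97) = 162 kJ/mol.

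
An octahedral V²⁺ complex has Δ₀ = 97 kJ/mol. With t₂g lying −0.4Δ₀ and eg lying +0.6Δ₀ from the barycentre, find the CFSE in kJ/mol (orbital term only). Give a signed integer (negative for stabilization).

-116

V is in group 5, so V²⁺ is d³ (5 − 2 = 3).
Electron filling gives t₂g³ eg⁰.
The orbital stabilization is -1.2Δ₀ = -1.2 × 97 = -116 kJ/mol.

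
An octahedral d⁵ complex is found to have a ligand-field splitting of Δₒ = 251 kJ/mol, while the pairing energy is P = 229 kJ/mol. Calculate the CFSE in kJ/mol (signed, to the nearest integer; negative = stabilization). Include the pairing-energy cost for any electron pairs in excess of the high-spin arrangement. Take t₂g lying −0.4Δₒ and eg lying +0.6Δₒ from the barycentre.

-44

Since Δₒ = 251 kJ/mol > P = 229 kJ/mol, the complex adopts the low-spin configuration.
That gives t₂g⁵ eg⁰.
Orbital CFSE = -2.0Δₒ = -2.0 × 251 = -502 kJ/mol.
Excess pairs vs high-spin: 2 − 0 = 2; pairing cost = +458 kJ/mol.
Net CFSE = -502 + 458 = -44 kJ/mol.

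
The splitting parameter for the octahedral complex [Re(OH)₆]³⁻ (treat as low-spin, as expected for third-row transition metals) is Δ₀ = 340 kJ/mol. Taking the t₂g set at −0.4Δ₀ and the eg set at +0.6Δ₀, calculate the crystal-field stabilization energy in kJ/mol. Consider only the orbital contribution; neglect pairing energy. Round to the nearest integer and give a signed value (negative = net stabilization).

-544

Each OH⁻ contributes -1; 6 × (-1) = -6. With overall charge -3, Re is in the +3 oxidation state.
Re³⁺: group 7, so d-count = 7 − 3 = 4.
Electron filling gives t₂g⁴ eg⁰.
CFSE(orbital) = 4×(-0.4Δ₀) + 0×(0.6Δ₀) = -1.6Δ₀; with Δ₀ = 340 kJ/mol that is -544 kJ/mol.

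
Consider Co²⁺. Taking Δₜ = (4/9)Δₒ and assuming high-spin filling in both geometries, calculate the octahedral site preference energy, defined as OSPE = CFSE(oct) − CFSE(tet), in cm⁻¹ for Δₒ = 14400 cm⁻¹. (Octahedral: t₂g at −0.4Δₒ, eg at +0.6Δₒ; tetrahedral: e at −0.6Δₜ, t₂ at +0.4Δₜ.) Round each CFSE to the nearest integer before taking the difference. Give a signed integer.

-3840

Co is in group 9, so Co²⁺ is d⁷ (9 − 2 = 7).
Octahedral (high-spin): t₂g⁵ eg², CFSE = 5(−0.4) + 2(+0.6) = -0.8Δₒ = -0.8 × 14400 = -11520 cm⁻¹.
In a tetrahedral site the filling is e⁴ t₂³: CFSE(tet) = -1.2Δₜ = -1.2 × (4/9)(14400) = -7680 cm⁻¹.
OSPE = CFSE(oct) − CFSE(tet) = -11520 − (-7680) = -3840 cm⁻¹.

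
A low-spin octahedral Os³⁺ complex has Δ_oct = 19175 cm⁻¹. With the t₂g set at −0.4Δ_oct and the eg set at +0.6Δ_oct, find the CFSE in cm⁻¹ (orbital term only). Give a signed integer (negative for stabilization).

Os is in group 8, so Os³⁺ is d⁵ (8 − 3 = 5).
The d⁵ electrons fill as t₂g⁵ eg⁰.
Orbital CFSE = 5(-0.4) + 0(0.6) = -2.0Δ_oct = -2.0 × 19175 = -38350 cm⁻¹.

-38350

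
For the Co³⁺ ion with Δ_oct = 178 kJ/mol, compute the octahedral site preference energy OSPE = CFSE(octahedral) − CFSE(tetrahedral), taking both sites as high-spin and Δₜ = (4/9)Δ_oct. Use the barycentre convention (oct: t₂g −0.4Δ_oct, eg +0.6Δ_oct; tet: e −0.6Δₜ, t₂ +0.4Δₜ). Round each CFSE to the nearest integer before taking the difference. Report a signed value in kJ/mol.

-24

Group 9 minus oxidation state +3 gives a d⁶ configuration for Co³⁺.
Octahedral (high-spin): t2g^4 e_g^2, CFSE = 4(−0.4) + 2(+0.6) = -0.4Δ_oct = -0.4 × 178 = -71 kJ/mol.
Tetrahedral e^3 t2^3 gives -0.6Δₜ = -0.6 × (4/9) × 178 = -47 kJ/mol.
OSPE = -71 − (-47) = -24 kJ/mol.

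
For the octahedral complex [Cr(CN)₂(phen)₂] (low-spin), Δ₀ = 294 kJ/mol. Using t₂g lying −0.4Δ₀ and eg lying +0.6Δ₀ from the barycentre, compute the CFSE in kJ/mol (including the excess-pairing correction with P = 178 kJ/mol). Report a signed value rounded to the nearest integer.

-292

Ligand charges: 2×(-1) from CN⁻ and 2×(+0) from phen sum to -2; with overall charge +0, Cr is +2.
Group 6 minus oxidation state +2 gives a d⁴ configuration for Cr²⁺.
The d⁴ electrons fill as t₂g⁴ eg⁰.
The orbital stabilization is -1.6Δ₀ = -1.6 × 294 = -470 kJ/mol.
Pairing penalty: 1 pair vs 0 in the high-spin reference → 1 extra × P = 178 kJ/mol.
Combining: -470 + 178 = -292 kJ/mol.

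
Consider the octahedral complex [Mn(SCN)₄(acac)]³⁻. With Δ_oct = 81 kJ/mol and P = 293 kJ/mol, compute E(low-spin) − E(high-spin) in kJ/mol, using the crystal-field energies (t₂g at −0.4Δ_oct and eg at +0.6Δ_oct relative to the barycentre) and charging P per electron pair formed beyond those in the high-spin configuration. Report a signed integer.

424

Ligand charges: 4×(-1) from SCN⁻ and 1×(-1) from acac⁻ sum to -5; with overall charge -3, Mn is +2.
Mn²⁺: group 7, so d-count = 7 − 2 = 5.
High-spin d⁵ fills as t₂g³ eg² with CFSE 3(−0.4) + 2(+0.6) = 0.0Δ_oct = 0 kJ/mol.
Low-spin: t₂g⁵ eg⁰, orbital CFSE = -2.0Δ_oct = -162 kJ/mol; plus 2 excess pairs × P = +586 kJ/mol; total 424 kJ/mol.
Thus E(LS) − E(HS) = 424 kJ/mol.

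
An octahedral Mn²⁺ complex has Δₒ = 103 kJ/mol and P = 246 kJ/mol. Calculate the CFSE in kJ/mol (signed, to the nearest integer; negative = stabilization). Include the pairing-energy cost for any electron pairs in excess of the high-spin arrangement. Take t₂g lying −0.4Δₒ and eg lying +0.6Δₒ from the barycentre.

0

Mn is in group 7, so Mn²⁺ is d⁵ (7 − 2 = 5).
Δₒ < P, so pairing is avoided: the ground state is high-spin.
Configuration: t₂g³ eg².
Orbital CFSE = 0.0Δₒ = 0.0 × 103 = 0 kJ/mol.
High-spin has no excess pairs, so no pairing correction applies.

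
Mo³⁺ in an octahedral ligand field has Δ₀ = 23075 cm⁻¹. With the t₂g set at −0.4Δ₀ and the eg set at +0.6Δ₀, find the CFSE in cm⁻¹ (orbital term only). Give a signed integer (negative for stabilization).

Mo³⁺: group 6, so d-count = 6 − 3 = 3.
Configuration: t₂g³ eg⁰.
Orbital CFSE = 3(-0.4) + 0(0.6) = -1.2Δ₀ = -1.2 × 23075 = -27690 cm⁻¹.

-27690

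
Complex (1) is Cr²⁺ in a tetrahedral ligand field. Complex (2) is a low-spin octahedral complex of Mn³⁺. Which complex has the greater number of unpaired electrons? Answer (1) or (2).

(1)

(1): Cr sits in group 6; removing 2 electrons leaves Cr²⁺ with 6 − 2 = 4 d electrons; Tetrahedral splitting is small, so the complex is high-spin; e² t₂² → 4 unpaired.
(2): Group 7 minus oxidation state +3 gives a d⁴ configuration for Mn³⁺; t₂g⁴ eg⁰ → 2 unpaired.
So (1) has more unpaired electrons.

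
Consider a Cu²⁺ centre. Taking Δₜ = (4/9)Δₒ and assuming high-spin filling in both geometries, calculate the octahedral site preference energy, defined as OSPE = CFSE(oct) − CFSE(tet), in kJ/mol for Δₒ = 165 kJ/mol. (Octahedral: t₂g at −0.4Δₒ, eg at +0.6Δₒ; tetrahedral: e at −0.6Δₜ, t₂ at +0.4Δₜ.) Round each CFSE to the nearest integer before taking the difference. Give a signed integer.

Group 11 minus oxidation state +2 gives a d⁹ configuration for Cu²⁺.
Octahedral high-spin t₂g⁶ eg³: CFSE = -0.6 × 165 = -99 kJ/mol.
Tetrahedral e⁴ t₂⁵ gives -0.4Δₜ = -0.4 × (4/9) × 165 = -29 kJ/mol.
OSPE = -99 − (-29) = -70 kJ/mol.

-70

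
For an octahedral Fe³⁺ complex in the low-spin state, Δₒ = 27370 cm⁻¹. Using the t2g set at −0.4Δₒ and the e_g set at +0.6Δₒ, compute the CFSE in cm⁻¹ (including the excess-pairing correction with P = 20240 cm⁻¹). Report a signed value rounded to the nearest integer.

-14260

Fe³⁺: group 8, so d-count = 8 − 3 = 5.
The d⁵ electrons fill as t2g^5 e_g^0.
CFSE(orbital) = 5×(-0.4Δₒ) + 0×(0.6Δₒ) = -2.0Δₒ; with Δₒ = 27370 cm⁻¹ that is -54740 cm⁻¹.
Pairing penalty: 2 pairs vs 0 in the high-spin reference → 2 extra × P = 40480 cm⁻¹.
Net CFSE = -54740 + 40480 = -14260 cm⁻¹.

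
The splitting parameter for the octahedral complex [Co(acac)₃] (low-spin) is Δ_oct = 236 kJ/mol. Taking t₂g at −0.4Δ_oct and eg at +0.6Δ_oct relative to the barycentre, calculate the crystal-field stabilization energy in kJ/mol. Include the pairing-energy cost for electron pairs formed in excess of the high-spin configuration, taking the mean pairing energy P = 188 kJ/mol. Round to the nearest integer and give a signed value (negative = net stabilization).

Each acac⁻ contributes -1; 3 × (-1) = -3. With overall charge +0, Co is in the +3 oxidation state.
Group 9 minus oxidation state +3 gives a d⁶ configuration for Co³⁺.
Configuration: t₂g⁶ eg⁰.
CFSE(orbital) = 6×(-0.4Δ_oct) + 0×(0.6Δ_oct) = -2.4Δ_oct; with Δ_oct = 236 kJ/mol that is -566 kJ/mol.
Relative to high-spin t₂g⁴ eg² (1 paired), the low-spin configuration has 2 additional pairs, contributing +2 × 188 = +376 kJ/mol.
Combining: -566 + 376 = -190 kJ/mol.

-190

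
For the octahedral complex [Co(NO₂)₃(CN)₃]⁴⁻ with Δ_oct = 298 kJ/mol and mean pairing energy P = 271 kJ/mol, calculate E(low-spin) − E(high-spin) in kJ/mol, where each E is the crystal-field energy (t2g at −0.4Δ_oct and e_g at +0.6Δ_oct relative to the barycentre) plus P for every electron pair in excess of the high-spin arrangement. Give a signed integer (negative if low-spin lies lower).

-27

Ligand charges: 3×(-1) from NO₂⁻ and 3×(-1) from CN⁻ sum to -6; with overall charge -4, Co is +2.
Co is in group 9, so Co²⁺ is d⁷ (9 − 2 = 7).
High-spin d⁷ fills as t2g^5 e_g^2 with CFSE 5(−0.4) + 2(+0.6) = -0.8Δ_oct = -238 kJ/mol.
Low-spin t2g^6 e_g^1 gives -1.8Δ_oct = -536 kJ/mol, but forming 1 extra pair costs 1P = 271 kJ/mol, so E(LS) = -536 + 271 = -265 kJ/mol.
E(LS) − E(HS) = -265 − (-238) = -27 kJ/mol.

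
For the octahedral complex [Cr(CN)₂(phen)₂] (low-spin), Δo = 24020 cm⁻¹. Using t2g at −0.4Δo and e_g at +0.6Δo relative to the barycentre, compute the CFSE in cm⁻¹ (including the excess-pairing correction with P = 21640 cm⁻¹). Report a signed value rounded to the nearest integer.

-16792

Ligand charges: 2×(-1) from CN⁻ and 2×(+0) from phen sum to -2; with overall charge +0, Cr is +2.
Cr sits in group 6; removing 2 electrons leaves Cr²⁺ with 6 − 2 = 4 d electrons.
Electron filling gives t2g^4 e_g^0.
The orbital stabilization is -1.6Δo = -1.6 × 24020 = -38432 cm⁻¹.
Pairing penalty: 1 pair vs 0 in the high-spin reference → 1 extra × P = 21640 cm⁻¹.
Net CFSE = -38432 + 21640 = -16792 cm⁻¹.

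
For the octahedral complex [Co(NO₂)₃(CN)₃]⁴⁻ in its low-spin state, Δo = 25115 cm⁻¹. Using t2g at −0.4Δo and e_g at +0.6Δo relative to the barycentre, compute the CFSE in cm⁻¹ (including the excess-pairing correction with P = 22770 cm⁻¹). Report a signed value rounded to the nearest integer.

-22437

Ligand charges: 3×(-1) from NO₂⁻ and 3×(-1) from CN⁻ sum to -6; with overall charge -4, Co is +2.
Co²⁺: group 9, so d-count = 9 − 2 = 7.
Electron filling gives t2g^6 e_g^1.
CFSE(orbital) = 6×(-0.4Δo) + 1×(0.6Δo) = -1.8Δo; with Δo = 25115 cm⁻¹ that is -45207 cm⁻¹.
Pairing penalty: 3 pairs vs 2 in the high-spin reference → 1 extra × P = 22770 cm⁻¹.
Combining: -45207 + 22770 = -22437 cm⁻¹.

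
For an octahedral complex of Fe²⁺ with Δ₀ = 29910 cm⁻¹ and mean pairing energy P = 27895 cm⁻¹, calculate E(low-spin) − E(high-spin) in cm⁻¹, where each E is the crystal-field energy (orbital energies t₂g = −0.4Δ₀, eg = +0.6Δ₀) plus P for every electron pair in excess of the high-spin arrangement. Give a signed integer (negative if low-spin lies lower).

Fe sits in group 8; removing 2 electrons leaves Fe²⁺ with 8 − 2 = 6 d electrons.
High-spin d⁶ fills as t₂g⁴ eg² with CFSE 4(−0.4) + 2(+0.6) = -0.4Δ₀ = -11964 cm⁻¹.
For low-spin the configuration is t₂g⁶ eg⁰: orbital energy -2.4 × 29910 = -71784 cm⁻¹, and 2 additional pairs relative to high-spin add 55790 cm⁻¹, giving -15994 cm⁻¹.
Thus E(LS) − E(HS) = -4030 cm⁻¹.

-4030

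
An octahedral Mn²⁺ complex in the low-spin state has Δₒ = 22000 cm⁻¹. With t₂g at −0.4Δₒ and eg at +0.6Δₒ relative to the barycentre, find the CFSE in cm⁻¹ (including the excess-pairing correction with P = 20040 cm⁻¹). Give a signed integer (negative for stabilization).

-3920

Mn²⁺: group 7, so d-count = 7 − 2 = 5.
The d⁵ electrons fill as t₂g⁵ eg⁰.
Orbital CFSE = 5(-0.4) + 0(0.6) = -2.0Δₒ = -2.0 × 22000 = -44000 cm⁻¹.
Pairing penalty: 2 pairs vs 0 in the high-spin reference → 2 extra × P = 40080 cm⁻¹.
Overall CFSE = -44000 + 40080 = -3920 cm⁻¹.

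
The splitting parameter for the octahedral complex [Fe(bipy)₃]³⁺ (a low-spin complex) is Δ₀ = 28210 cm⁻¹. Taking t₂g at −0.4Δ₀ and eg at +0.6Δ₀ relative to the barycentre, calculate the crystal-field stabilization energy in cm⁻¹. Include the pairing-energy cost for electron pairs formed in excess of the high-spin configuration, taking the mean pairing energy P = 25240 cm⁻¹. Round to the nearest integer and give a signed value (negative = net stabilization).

-5940

bipy is neutral, so the +3 overall charge sits on Fe: oxidation state +3.
Fe is in group 8, so Fe³⁺ is d⁵ (8 − 3 = 5).
The d⁵ electrons fill as t₂g⁵ eg⁰.
CFSE(orbital) = 5×(-0.4Δ₀) + 0×(0.6Δ₀) = -2.0Δ₀; with Δ₀ = 28210 cm⁻¹ that is -56420 cm⁻¹.
High-spin d⁵ would be t₂g³ eg² with 0 pairs; low-spin has 2, so 2 excess pairs cost +2P = +50480 cm⁻¹.
Combining: -56420 + 50480 = -5940 cm⁻¹.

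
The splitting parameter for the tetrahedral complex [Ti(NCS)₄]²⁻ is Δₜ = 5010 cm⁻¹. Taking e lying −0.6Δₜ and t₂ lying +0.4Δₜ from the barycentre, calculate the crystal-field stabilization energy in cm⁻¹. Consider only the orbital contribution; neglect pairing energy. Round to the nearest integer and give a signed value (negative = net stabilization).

Each NCS⁻ contributes -1; 4 × (-1) = -4. With overall charge -2, Ti is in the +2 oxidation state.
Ti sits in group 4; removing 2 electrons leaves Ti²⁺ with 4 − 2 = 2 d electrons.
Tetrahedral splitting is small, so the complex is high-spin.
The d² electrons fill as e² t₂⁰.
Orbital CFSE = 2(-0.6) + 0(0.4) = -1.2Δₜ = -1.2 × 5010 = -6012 cm⁻¹.

-6012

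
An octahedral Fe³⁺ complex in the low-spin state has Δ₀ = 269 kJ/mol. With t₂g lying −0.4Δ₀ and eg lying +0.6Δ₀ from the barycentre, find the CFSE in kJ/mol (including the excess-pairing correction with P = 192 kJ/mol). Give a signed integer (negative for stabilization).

-154

Fe sits in group 8; removing 3 electrons leaves Fe³⁺ with 8 − 3 = 5 d electrons.
The d⁵ electrons fill as t₂g⁵ eg⁰.
Orbital CFSE = 5(-0.4) + 0(0.6) = -2.0Δ₀ = -2.0 × 269 = -538 kJ/mol.
Relative to high-spin t₂g³ eg² (0 paired), the low-spin configuration has 2 additional pairs, contributing +2 × 192 = +384 kJ/mol.
Net CFSE = -538 + 384 = -154 kJ/mol.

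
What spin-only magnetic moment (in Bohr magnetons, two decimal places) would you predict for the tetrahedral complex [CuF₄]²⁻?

Each F⁻ contributes -1; 4 × (-1) = -4. With overall charge -2, Cu is in the +2 oxidation state.
Cu²⁺: group 11, so d-count = 11 − 2 = 9.
Tetrahedral fields are weak (Δₜ ≈ 4/9 Δₒ), so electrons fill high-spin.
Configuration: e⁴ t₂⁵ → 1 unpaired electron.
μ(spin-only) = √[1(1+2)] = √3 ≈ 1.73 Bohr magnetons.

1.73 Bohr magnetons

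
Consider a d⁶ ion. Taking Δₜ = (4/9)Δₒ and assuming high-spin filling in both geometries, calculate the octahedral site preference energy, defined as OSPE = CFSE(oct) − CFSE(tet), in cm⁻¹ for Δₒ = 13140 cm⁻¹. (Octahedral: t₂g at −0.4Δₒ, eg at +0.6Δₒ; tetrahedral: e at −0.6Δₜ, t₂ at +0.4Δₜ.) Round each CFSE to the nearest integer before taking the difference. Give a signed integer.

-1752

Octahedral high-spin t₂g⁴ eg²: CFSE = -0.4 × 13140 = -5256 cm⁻¹.
Tetrahedral: e³ t₂³, CFSE = 3(−0.6) + 3(+0.4) = -0.6Δₜ = -0.6 × (4/9) × 13140 = -3504 cm⁻¹.
Subtracting, OSPE = -5256 − (-3504) = -1752 cm⁻¹.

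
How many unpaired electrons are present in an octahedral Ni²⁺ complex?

2

Ni is in group 10, so Ni²⁺ is d⁸ (10 − 2 = 8).
For octahedral d⁸ the high- and low-spin configurations coincide.
Configuration: t2g^6 e_g^2, giving 2 unpaired electrons.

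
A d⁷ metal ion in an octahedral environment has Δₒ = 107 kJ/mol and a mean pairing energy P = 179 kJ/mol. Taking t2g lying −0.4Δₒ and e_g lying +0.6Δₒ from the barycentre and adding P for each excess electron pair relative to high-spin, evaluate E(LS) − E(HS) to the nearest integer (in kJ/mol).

72

In the high-spin limit (t2g^5 e_g^2) the orbital term is -0.8Δₒ = -86 kJ/mol, with no excess pairing.
Low-spin t2g^6 e_g^1 gives -1.8Δₒ = -193 kJ/mol, but forming 1 extra pair costs 1P = 179 kJ/mol, so E(LS) = -193 + 179 = -14 kJ/mol.
E(LS) − E(HS) = -14 − (-86) = 72 kJ/mol.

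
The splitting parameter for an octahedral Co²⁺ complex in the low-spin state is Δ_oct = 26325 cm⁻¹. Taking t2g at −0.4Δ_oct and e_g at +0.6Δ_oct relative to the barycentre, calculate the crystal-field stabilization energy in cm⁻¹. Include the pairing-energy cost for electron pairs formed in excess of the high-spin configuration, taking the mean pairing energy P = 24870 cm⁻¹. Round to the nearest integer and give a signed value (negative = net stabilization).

-22515

Co sits in group 9; removing 2 electrons leaves Co²⁺ with 9 − 2 = 7 d electrons.
Electron filling gives t2g^6 e_g^1.
The orbital stabilization is -1.8Δ_oct = -1.8 × 26325 = -47385 cm⁻¹.
Relative to high-spin t2g^5 e_g^2 (2 paired), the low-spin configuration has 1 additional pair, contributing +1 × 24870 = +24870 cm⁻¹.
Net CFSE = -47385 + 24870 = -22515 cm⁻¹.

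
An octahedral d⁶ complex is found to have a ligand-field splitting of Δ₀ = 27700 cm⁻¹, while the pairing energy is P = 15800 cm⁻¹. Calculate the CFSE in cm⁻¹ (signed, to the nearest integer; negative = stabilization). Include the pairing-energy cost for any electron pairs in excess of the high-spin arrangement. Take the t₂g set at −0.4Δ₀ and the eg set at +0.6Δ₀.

With Δ₀ > P the complex is low-spin.
Configuration: t₂g⁶ eg⁰.
Orbital CFSE = -2.4Δ₀ = -2.4 × 27700 = -66480 cm⁻¹.
Excess pairs vs high-spin: 3 − 1 = 2; pairing cost = +31600 cm⁻¹.
Net CFSE = -66480 + 31600 = -34880 cm⁻¹.

-34880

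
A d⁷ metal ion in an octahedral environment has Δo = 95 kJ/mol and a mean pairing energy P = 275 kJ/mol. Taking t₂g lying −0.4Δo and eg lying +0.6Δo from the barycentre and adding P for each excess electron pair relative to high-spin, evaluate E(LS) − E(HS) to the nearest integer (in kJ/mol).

High-spin: t₂g⁵ eg², CFSE = -0.8Δo = -76 kJ/mol.
Low-spin t₂g⁶ eg¹ gives -1.8Δo = -171 kJ/mol, but forming 1 extra pair costs 1P = 275 kJ/mol, so E(LS) = -171 + 275 = 104 kJ/mol.
E(LS) − E(HS) = 104 − (-76) = 180 kJ/mol.

180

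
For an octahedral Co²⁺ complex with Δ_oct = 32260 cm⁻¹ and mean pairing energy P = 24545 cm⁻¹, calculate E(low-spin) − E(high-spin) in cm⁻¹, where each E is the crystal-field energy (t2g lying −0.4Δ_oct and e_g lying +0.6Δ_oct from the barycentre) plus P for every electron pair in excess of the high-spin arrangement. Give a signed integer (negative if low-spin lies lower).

Group 9 minus oxidation state +2 gives a d⁷ configuration for Co²⁺.
High-spin: t2g^5 e_g^2, CFSE = -0.8Δ_oct = -25808 cm⁻¹.
Low-spin: t2g^6 e_g^1, orbital CFSE = -1.8Δ_oct = -58068 cm⁻¹; plus 1 excess pair × P = +24545 cm⁻¹; total -33523 cm⁻¹.
The difference is -33523 − (-25808) = -7715 cm⁻¹, so low-spin lies lower.

-7715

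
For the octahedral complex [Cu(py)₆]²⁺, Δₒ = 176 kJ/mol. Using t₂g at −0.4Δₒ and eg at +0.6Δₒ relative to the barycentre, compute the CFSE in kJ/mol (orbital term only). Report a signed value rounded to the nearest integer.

py is neutral, so the +2 overall charge sits on Cu: oxidation state +2.
Group 11 minus oxidation state +2 gives a d⁹ configuration for Cu²⁺.
Configuration: t₂g⁶ eg³.
CFSE(orbital) = 6×(-0.4Δₒ) + 3×(0.6Δₒ) = -0.6Δₒ; with Δₒ = 176 kJ/mol that is -106 kJ/mol.

-106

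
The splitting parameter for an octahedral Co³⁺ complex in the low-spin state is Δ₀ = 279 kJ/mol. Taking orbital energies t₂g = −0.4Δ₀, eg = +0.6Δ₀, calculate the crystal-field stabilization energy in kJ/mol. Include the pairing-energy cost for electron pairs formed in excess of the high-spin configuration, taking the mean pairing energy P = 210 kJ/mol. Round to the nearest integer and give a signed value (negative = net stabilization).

Group 9 minus oxidation state +3 gives a d⁶ configuration for Co³⁺.
Configuration: t₂g⁶ eg⁰.
CFSE(orbital) = 6×(-0.4Δ₀) + 0×(0.6Δ₀) = -2.4Δ₀; with Δ₀ = 279 kJ/mol that is -670 kJ/mol.
Relative to high-spin t₂g⁴ eg² (1 paired), the low-spin configuration has 2 additional pairs, contributing +2 × 210 = +420 kJ/mol.
Overall CFSE = -670 + 420 = -250 kJ/mol.

-250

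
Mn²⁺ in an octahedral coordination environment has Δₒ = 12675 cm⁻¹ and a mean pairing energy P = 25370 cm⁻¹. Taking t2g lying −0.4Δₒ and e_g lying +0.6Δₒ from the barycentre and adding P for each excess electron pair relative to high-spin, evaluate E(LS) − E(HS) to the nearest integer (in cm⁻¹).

25390

Mn²⁺: group 7, so d-count = 7 − 2 = 5.
High-spin d⁵ fills as t2g^3 e_g^2 with CFSE 3(−0.4) + 2(+0.6) = 0.0Δₒ = 0 cm⁻¹.
For low-spin the configuration is t2g^5 e_g^0: orbital energy -2.0 × 12675 = -25350 cm⁻¹, and 2 additional pairs relative to high-spin add 50740 cm⁻¹, giving 25390 cm⁻¹.
Thus E(LS) − E(HS) = 25390 cm⁻¹.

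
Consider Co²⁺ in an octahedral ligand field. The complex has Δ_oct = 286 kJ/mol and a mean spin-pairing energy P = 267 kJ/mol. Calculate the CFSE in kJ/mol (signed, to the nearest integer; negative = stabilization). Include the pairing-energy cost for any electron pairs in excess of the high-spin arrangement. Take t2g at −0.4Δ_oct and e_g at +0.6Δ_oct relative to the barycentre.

Co sits in group 9; removing 2 electrons leaves Co²⁺ with 9 − 2 = 7 d electrons.
Since Δ_oct = 286 kJ/mol > P = 267 kJ/mol, the complex adopts the low-spin configuration.
That gives t2g^6 e_g^1.
Orbital CFSE = -1.8Δ_oct = -1.8 × 286 = -515 kJ/mol.
Excess pairs vs high-spin: 3 − 2 = 1; pairing cost = +267 kJ/mol.
Net CFSE = -515 + 267 = -248 kJ/mol.

-248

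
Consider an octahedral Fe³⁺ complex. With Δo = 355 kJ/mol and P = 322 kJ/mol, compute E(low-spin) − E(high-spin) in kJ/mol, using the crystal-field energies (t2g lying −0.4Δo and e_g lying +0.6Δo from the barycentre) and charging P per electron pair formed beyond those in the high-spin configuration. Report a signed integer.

Fe is in group 8, so Fe³⁺ is d⁵ (8 − 3 = 5).
High-spin d⁵ fills as t2g^3 e_g^2 with CFSE 3(−0.4) + 2(+0.6) = 0.0Δo = 0 kJ/mol.
Low-spin: t2g^5 e_g^0, orbital CFSE = -2.0Δo = -710 kJ/mol; plus 2 excess pairs × P = +644 kJ/mol; total -66 kJ/mol.
The difference is -66 − (0) = -66 kJ/mol, so low-spin lies lower.

-66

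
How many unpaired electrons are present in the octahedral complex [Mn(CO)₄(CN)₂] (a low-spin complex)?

Ligand charges: 4×(+0) from CO and 2×(-1) from CN⁻ sum to -2; with overall charge +0, Mn is +2.
Group 7 minus oxidation state +2 gives a d⁵ configuration for Mn²⁺.
Configuration: t2g^5 e_g^0, giving 1 unpaired electron.

1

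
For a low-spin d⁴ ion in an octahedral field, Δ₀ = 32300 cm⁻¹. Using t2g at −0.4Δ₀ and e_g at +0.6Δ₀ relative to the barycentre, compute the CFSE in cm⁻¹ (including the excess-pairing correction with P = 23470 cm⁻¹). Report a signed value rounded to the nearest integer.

The d⁴ electrons fill as t2g^4 e_g^0.
The orbital stabilization is -1.6Δ₀ = -1.6 × 32300 = -51680 cm⁻¹.
High-spin d⁴ would be t2g^3 e_g^1 with 0 pairs; low-spin has 1, so 1 excess pair costs +1P = +23470 cm⁻¹.
Net CFSE = -51680 + 23470 = -28210 cm⁻¹.

-28210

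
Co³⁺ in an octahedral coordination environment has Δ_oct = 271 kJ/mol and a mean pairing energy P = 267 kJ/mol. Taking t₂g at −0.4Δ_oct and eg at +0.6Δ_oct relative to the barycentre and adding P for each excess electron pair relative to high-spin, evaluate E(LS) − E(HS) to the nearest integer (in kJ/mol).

Co sits in group 9; removing 3 electrons leaves Co³⁺ with 9 − 3 = 6 d electrons.
High-spin: t₂g⁴ eg², CFSE = -0.4Δ_oct = -108 kJ/mol.
Low-spin t₂g⁶ eg⁰ gives -2.4Δ_oct = -650 kJ/mol, but forming 2 extra pairs costs 2P = 534 kJ/mol, so E(LS) = -650 + 534 = -116 kJ/mol.
E(LS) − E(HS) = -116 − (-108) = -8 kJ/mol.

-8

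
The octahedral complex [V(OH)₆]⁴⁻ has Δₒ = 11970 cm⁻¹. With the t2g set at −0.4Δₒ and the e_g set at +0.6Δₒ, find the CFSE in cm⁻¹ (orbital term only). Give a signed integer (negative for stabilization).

-14364

Each OH⁻ contributes -1; 6 × (-1) = -6. With overall charge -4, V is in the +2 oxidation state.
Group 5 minus oxidation state +2 gives a d³ configuration for V²⁺.
For octahedral d³ the high- and low-spin configurations coincide.
The d³ electrons fill as t2g^3 e_g^0.
CFSE(orbital) = 3×(-0.4Δₒ) + 0×(0.6Δₒ) = -1.2Δₒ; with Δₒ = 11970 cm⁻¹ that is -14364 cm⁻¹.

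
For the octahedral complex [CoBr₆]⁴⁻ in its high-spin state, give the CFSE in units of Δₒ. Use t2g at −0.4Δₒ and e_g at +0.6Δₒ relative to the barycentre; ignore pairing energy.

-0.8 Δₒ

Each Br⁻ contributes -1; 6 × (-1) = -6. With overall charge -4, Co is in the +2 oxidation state.
Co²⁺: group 9, so d-count = 9 − 2 = 7.
Configuration: t2g^5 e_g^2.
CFSE = 5(-0.4Δₒ) + 2(0.6Δₒ) = -2.0Δₒ + 1.2Δₒ = -0.8Δₒ.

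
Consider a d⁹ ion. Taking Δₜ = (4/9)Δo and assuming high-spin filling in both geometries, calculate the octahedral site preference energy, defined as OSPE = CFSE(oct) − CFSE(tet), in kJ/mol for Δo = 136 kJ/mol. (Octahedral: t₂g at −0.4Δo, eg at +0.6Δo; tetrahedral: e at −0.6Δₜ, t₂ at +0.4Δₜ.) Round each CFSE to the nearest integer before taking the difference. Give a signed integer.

In an octahedral site d⁹ (HS) is t₂g⁶ eg³, giving CFSE(oct) = -0.6Δo = -82 kJ/mol.
Tetrahedral: e⁴ t₂⁵, CFSE = 4(−0.6) + 5(+0.4) = -0.4Δₜ = -0.4 × (4/9) × 136 = -24 kJ/mol.
Subtracting, OSPE = -82 − (-24) = -58 kJ/mol.

-58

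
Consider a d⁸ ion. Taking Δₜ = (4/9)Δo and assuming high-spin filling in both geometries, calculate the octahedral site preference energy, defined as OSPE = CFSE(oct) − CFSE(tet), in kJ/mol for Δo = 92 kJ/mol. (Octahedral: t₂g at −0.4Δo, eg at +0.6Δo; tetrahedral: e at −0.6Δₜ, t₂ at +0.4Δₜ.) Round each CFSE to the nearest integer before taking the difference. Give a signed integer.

-77

In an octahedral site d⁸ (HS) is t₂g⁶ eg², giving CFSE(oct) = -1.2Δo = -110 kJ/mol.
Tetrahedral: e⁴ t₂⁴, CFSE = 4(−0.6) + 4(+0.4) = -0.8Δₜ = -0.8 × (4/9) × 92 = -33 kJ/mol.
Subtracting, OSPE = -110 − (-33) = -77 kJ/mol.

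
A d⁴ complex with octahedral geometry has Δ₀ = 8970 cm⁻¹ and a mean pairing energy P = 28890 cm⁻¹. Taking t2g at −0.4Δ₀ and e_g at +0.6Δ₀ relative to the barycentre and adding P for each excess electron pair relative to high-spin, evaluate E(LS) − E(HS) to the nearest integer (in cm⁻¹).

19920

High-spin: t2g^3 e_g^1, CFSE = -0.6Δ₀ = -5382 cm⁻¹.
Low-spin: t2g^4 e_g^0, orbital CFSE = -1.6Δ₀ = -14352 cm⁻¹; plus 1 excess pair × P = +28890 cm⁻¹; total 14538 cm⁻¹.
The difference is 14538 − (-5382) = 19920 cm⁻¹, so high-spin lies lower.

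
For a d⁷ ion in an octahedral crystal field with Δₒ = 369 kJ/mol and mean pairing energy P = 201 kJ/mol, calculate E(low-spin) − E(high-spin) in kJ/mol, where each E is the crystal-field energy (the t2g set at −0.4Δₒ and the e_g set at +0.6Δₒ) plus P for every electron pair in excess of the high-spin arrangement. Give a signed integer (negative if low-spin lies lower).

High-spin d⁷ fills as t2g^5 e_g^2 with CFSE 5(−0.4) + 2(+0.6) = -0.8Δₒ = -295 kJ/mol.
Low-spin: t2g^6 e_g^1, orbital CFSE = -1.8Δₒ = -664 kJ/mol; plus 1 excess pair × P = +201 kJ/mol; total -463 kJ/mol.
The difference is -463 − (-295) = -168 kJ/mol, so low-spin lies lower.

-168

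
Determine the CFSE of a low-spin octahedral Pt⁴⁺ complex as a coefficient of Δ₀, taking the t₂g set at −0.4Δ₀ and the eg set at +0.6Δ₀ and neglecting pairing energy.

-2.4 Δ₀

Pt sits in group 10; removing 4 electrons leaves Pt⁴⁺ with 10 − 4 = 6 d electrons.
Configuration: t₂g⁶ eg⁰.
CFSE = 6(-0.4Δ₀) + 0(0.6Δ₀) = -2.4Δ₀ + 0.0Δ₀ = -2.4Δ₀.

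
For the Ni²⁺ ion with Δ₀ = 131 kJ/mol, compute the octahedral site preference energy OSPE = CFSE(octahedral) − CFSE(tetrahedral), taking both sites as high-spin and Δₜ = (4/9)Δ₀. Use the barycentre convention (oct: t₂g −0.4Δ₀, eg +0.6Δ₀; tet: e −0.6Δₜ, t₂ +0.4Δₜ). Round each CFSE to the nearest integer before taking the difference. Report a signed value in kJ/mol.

-110

Group 10 minus oxidation state +2 gives a d⁸ configuration for Ni²⁺.
Octahedral high-spin t2g^6 e_g^2: CFSE = -1.2 × 131 = -157 kJ/mol.
In a tetrahedral site the filling is e^4 t2^4: CFSE(tet) = -0.8Δₜ = -0.8 × (4/9)(131) = -47 kJ/mol.
Subtracting, OSPE = -157 − (-47) = -110 kJ/mol.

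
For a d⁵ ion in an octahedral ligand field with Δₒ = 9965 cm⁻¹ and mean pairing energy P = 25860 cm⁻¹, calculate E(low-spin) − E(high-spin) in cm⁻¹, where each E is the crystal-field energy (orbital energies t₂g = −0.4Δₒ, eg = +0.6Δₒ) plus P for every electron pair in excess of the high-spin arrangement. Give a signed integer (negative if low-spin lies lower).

High-spin d⁵ fills as t₂g³ eg² with CFSE 3(−0.4) + 2(+0.6) = 0.0Δₒ = 0 cm⁻¹.
Low-spin: t₂g⁵ eg⁰, orbital CFSE = -2.0Δₒ = -19930 cm⁻¹; plus 2 excess pairs × P = +51720 cm⁻¹; total 31790 cm⁻¹.
E(LS) − E(HS) = 31790 − (0) = 31790 cm⁻¹.

31790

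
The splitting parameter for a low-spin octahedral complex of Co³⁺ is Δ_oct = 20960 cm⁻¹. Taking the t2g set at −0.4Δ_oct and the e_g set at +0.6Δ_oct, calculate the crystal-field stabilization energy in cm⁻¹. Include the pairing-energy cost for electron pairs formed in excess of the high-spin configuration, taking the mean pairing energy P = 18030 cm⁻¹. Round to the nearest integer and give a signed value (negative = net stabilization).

Co³⁺: group 9, so d-count = 9 − 3 = 6.
The d⁶ electrons fill as t2g^6 e_g^0.
The orbital stabilization is -2.4Δ_oct = -2.4 × 20960 = -50304 cm⁻¹.
Relative to high-spin t2g^4 e_g^2 (1 paired), the low-spin configuration has 2 additional pairs, contributing +2 × 18030 = +36060 cm⁻¹.
Combining: -50304 + 36060 = -14244 cm⁻¹.

-14244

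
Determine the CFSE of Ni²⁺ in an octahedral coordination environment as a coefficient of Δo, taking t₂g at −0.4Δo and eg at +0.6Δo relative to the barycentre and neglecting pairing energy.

Ni is in group 10, so Ni²⁺ is d⁸ (10 − 2 = 8).
Configuration: t₂g⁶ eg².
CFSE = 6(-0.4Δo) + 2(0.6Δo) = -2.4Δo + 1.2Δo = -1.2Δo.

-1.2 Δo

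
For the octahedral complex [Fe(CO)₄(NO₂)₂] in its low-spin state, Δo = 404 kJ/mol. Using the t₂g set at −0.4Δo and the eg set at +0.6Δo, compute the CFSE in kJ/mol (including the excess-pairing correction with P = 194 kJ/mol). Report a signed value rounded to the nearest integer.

-582

Ligand charges: 4×(+0) from CO and 2×(-1) from NO₂⁻ sum to -2; with overall charge +0, Fe is +2.
Fe sits in group 8; removing 2 electrons leaves Fe²⁺ with 8 − 2 = 6 d electrons.
Configuration: t₂g⁶ eg⁰.
Orbital CFSE = 6(-0.4) + 0(0.6) = -2.4Δo = -2.4 × 404 = -970 kJ/mol.
Pairing penalty: 3 pairs vs 1 in the high-spin reference → 2 extra × P = 388 kJ/mol.
Net CFSE = -970 + 388 = -582 kJ/mol.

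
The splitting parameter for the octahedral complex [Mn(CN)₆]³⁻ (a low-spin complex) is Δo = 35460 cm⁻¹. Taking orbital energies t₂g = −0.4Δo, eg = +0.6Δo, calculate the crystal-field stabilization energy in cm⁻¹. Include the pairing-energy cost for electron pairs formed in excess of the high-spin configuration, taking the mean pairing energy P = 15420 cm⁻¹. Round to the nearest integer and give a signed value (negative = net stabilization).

Each CN⁻ contributes -1; 6 × (-1) = -6. With overall charge -3, Mn is in the +3 oxidation state.
Mn³⁺: group 7, so d-count = 7 − 3 = 4.
The d⁴ electrons fill as t₂g⁴ eg⁰.
Orbital CFSE = 4(-0.4) + 0(0.6) = -1.6Δo = -1.6 × 35460 = -56736 cm⁻¹.
Pairing penalty: 1 pair vs 0 in the high-spin reference → 1 extra × P = 15420 cm⁻¹.
Combining: -56736 + 15420 = -41316 cm⁻¹.

-41316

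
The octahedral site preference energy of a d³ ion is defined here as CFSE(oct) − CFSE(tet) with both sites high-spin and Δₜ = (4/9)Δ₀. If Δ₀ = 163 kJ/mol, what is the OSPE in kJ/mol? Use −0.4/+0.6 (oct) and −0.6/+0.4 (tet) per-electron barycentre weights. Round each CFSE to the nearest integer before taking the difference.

-138

Octahedral (high-spin): t₂g³ eg⁰, CFSE = 3(−0.4) + 0(+0.6) = -1.2Δ₀ = -1.2 × 163 = -196 kJ/mol.
Tetrahedral e² t₂¹ gives -0.8Δₜ = -0.8 × (4/9) × 163 = -58 kJ/mol.
OSPE = -196 − (-58) = -138 kJ/mol.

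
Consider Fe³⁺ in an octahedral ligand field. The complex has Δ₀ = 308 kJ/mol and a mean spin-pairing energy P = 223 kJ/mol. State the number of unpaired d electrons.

Fe is in group 8, so Fe³⁺ is d⁵ (8 − 3 = 5).
Δ₀ > P, so pairing is preferred: the ground state is low-spin.
Filling d⁵ accordingly: t2g^5 e_g^0.
Unpaired electrons: 1.

1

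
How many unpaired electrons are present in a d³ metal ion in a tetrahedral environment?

Tetrahedral splitting is small, so the complex is high-spin.
Configuration: e² t₂¹, giving 3 unpaired electrons.

3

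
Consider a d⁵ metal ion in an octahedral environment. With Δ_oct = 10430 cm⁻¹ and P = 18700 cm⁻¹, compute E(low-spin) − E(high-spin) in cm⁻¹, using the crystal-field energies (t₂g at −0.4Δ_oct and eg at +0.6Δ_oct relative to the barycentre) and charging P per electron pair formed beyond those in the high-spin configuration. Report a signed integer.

16540

High-spin: t₂g³ eg², CFSE = 0.0Δ_oct = 0 cm⁻¹.
For low-spin the configuration is t₂g⁵ eg⁰: orbital energy -2.0 × 10430 = -20860 cm⁻¹, and 2 additional pairs relative to high-spin add 37400 cm⁻¹, giving 16540 cm⁻¹.
Thus E(LS) − E(HS) = 16540 cm⁻¹.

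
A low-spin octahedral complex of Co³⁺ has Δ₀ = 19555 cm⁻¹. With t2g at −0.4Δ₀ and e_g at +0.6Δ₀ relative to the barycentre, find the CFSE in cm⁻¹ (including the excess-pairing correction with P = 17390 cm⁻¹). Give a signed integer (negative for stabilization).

Group 9 minus oxidation state +3 gives a d⁶ configuration for Co³⁺.
The d⁶ electrons fill as t2g^6 e_g^0.
The orbital stabilization is -2.4Δ₀ = -2.4 × 19555 = -46932 cm⁻¹.
Relative to high-spin t2g^4 e_g^2 (1 paired), the low-spin configuration has 2 additional pairs, contributing +2 × 17390 = +34780 cm⁻¹.
Combining: -46932 + 34780 = -12152 cm⁻¹.

-12152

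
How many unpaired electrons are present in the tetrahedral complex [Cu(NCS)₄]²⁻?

Each NCS⁻ contributes -1; 4 × (-1) = -4. With overall charge -2, Cu is in the +2 oxidation state.
Cu is in group 11, so Cu²⁺ is d⁹ (11 − 2 = 9).
Tetrahedral fields are weak (Δₜ ≈ 4/9 Δₒ), so electrons fill high-spin.
Configuration: e⁴ t₂⁵, giving 1 unpaired electron.

1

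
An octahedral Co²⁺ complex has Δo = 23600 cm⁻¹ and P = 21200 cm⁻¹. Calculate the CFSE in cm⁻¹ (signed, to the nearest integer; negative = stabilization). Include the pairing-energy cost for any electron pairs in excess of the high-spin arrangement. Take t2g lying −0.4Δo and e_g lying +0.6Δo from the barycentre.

Group 9 minus oxidation state +2 gives a d⁷ configuration for Co²⁺.
With Δo > P the complex is low-spin.
Configuration: t2g^6 e_g^1.
Orbital CFSE = -1.8Δo = -1.8 × 23600 = -42480 cm⁻¹.
Excess pairs vs high-spin: 3 − 2 = 1; pairing cost = +21200 cm⁻¹.
Net CFSE = -42480 + 21200 = -21280 cm⁻¹.

-21280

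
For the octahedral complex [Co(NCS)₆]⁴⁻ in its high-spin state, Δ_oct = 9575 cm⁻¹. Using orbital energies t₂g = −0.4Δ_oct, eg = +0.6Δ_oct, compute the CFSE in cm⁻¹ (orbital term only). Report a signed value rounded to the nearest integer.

-7660

Each NCS⁻ contributes -1; 6 × (-1) = -6. With overall charge -4, Co is in the +2 oxidation state.
Co is in group 9, so Co²⁺ is d⁷ (9 − 2 = 7).
The d⁷ electrons fill as t₂g⁵ eg².
The orbital stabilization is -0.8Δ_oct = -0.8 × 9575 = -7660 cm⁻¹.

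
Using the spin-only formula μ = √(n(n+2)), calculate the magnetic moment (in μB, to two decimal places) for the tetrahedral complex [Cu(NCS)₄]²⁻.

Each NCS⁻ contributes -1; 4 × (-1) = -4. With overall charge -2, Cu is in the +2 oxidation state.
Cu is in group 11, so Cu²⁺ is d⁹ (11 − 2 = 9).
Tetrahedral fields are weak (Δₜ ≈ 4/9 Δₒ), so electrons fill high-spin.
Configuration: e⁴ t₂⁵ → 1 unpaired electron.
μ(spin-only) = √[1(1+2)] = √3 ≈ 1.73 μB.

1.73 μB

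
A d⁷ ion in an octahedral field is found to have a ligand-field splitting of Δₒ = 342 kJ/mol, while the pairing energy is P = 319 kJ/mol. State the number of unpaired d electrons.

1

With Δₒ > P the complex is low-spin.
Filling d⁷ accordingly: t2g^6 e_g^1.
Unpaired electrons: 1.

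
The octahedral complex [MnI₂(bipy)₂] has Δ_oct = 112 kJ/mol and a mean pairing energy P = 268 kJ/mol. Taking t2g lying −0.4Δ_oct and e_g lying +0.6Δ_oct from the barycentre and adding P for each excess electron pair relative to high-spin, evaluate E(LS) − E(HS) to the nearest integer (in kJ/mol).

312

Ligand charges: 2×(-1) from I⁻ and 2×(+0) from bipy sum to -2; with overall charge +0, Mn is +2.
Mn²⁺: group 7, so d-count = 7 − 2 = 5.
High-spin: t2g^3 e_g^2, CFSE = 0.0Δ_oct = 0 kJ/mol.
Low-spin: t2g^5 e_g^0, orbital CFSE = -2.0Δ_oct = -224 kJ/mol; plus 2 excess pairs × P = +536 kJ/mol; total 312 kJ/mol.
The difference is 312 − (0) = 312 kJ/mol, so high-spin lies lower.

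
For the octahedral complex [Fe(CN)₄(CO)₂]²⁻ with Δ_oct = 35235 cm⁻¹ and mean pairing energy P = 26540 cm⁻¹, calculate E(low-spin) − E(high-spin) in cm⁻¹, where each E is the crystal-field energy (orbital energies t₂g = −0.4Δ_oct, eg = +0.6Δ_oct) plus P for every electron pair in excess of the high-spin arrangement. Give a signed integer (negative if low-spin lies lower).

Ligand charges: 4×(-1) from CN⁻ and 2×(+0) from CO sum to -4; with overall charge -2, Fe is +2.
Fe²⁺: group 8, so d-count = 8 − 2 = 6.
High-spin: t₂g⁴ eg², CFSE = -0.4Δ_oct = -14094 cm⁻¹.
Low-spin t₂g⁶ eg⁰ gives -2.4Δ_oct = -84564 cm⁻¹, but forming 2 extra pairs costs 2P = 53080 cm⁻¹, so E(LS) = -84564 + 53080 = -31484 cm⁻¹.
The difference is -31484 − (-14094) = -17390 cm⁻¹, so low-spin lies lower.

-17390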